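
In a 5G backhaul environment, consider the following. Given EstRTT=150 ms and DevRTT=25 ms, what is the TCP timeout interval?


Given: EstRTT = 150 ms, DevRTT = 25 ms
Timeout = EstRTT + 4 * DevRTT
4 * DevRTT = 4 * 25 = 100
Timeout = 150 + 100 = 250 ms

250


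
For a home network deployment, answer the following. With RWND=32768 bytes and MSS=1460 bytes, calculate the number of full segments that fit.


Given: RWND = 32768 bytes, MSS = 1460 bytes
Full segments = floor(RWND / MSS)
Full segments = floor(32768 / 1460)
Full segments = floor(22.4438) = 22

22


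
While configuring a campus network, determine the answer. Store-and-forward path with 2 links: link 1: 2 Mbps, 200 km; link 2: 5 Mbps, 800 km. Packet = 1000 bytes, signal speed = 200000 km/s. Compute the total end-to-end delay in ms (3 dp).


Packet = 1000 bytes = 8000 bits. Store-and-forward: sum (t_trans + t_prop) per link.
Link 1: t_trans = 8000/(2*10^6) s = 4.0000 ms; t_prop = 200/200000 s = 1.0000 ms; subtotal = 5.0000 ms
Link 2: t_trans = 8000/(5*10^6) s = 1.6000 ms; t_prop = 800/200000 s = 4.0000 ms; subtotal = 5.6000 ms
End-to-end = 5.0000 + 5.6000 = 10.6000 ms -> 10.600 ms (3 dp)

10.600


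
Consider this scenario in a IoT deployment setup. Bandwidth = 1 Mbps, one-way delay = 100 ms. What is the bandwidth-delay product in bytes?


Given: bandwidth = 1 Mbps, delay = 100 ms
BDP in bits = 1 * 10^6 * 100 / 1000
BDP in bits = 100000
BDP in bytes = 100000 / 8 = 12500

12500


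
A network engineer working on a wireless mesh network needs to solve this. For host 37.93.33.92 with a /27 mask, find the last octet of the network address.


Given: IP = 37.93.33.92, prefix = /27
Subnet mask = 255.255.255.224
Last octet of IP: 92
Last octet of mask: 224
Network last octet = 92 AND 224 = 64

64


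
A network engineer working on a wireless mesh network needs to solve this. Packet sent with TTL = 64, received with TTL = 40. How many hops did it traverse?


Given: initial TTL = 64, received TTL = 40
Hops = initial TTL - received TTL
Hops = 64 - 40 = 24

24


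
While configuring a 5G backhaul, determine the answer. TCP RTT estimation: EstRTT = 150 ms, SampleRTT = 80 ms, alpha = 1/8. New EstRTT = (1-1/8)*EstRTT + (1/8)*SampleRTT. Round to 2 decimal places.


Given: EstRTT = 150 ms, SampleRTT = 80 ms, alpha = 1/8
New EstRTT = (1 - alpha) * EstRTT + alpha * SampleRTT
(7/8) * 150 = 131.25
(1/8) * 80 = 10
New EstRTT = 131.25 + 10 = 141.25 ms -> 141.25 ms (2 dp)

141.25


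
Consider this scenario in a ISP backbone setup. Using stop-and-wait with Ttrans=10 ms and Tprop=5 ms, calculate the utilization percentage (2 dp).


Given: Ttrans = 10 ms, Tprop = 5 ms
RTT = 2 * Tprop = 2 * 5 = 10 ms
U = Ttrans / (Ttrans + RTT)
U = 10 / (10 + 10)
U = 10 / 20 = 0.5
U% = 50.00%

50.00


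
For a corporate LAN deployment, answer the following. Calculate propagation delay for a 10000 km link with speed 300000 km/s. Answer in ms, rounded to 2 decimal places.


Given: distance = 10000 km, speed = 300000 km/s
Delay = distance / speed = 10000 / 300000 seconds
Delay in ms = 10000 * 1000 / 300000
Delay = 33.3333 ms
Rounded to 2 dp = 33.33 ms

33.33


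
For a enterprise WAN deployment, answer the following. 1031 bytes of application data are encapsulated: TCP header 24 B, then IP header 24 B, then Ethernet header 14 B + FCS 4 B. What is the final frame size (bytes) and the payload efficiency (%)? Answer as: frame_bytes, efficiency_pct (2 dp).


TCP segment = 1031 + 24 = 1055 B
IP packet = 1055 + 24 = 1079 B
Ethernet frame = 1079 + 14 + 4 = 1097 B
Efficiency = app / frame = 1031 / 1097 = 0.939836 = 93.9836% -> 93.98% (2 dp)

1097, 93.98


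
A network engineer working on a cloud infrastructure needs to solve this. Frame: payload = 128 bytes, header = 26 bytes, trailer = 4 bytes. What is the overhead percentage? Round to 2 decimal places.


Given: payload = 128 B, header = 26 B, trailer = 4 B
Overhead bytes = header + trailer = 26 + 4 = 30
Total frame = payload + overhead = 128 + 30 = 158
Overhead % = 30 / 158 * 100 = 18.9873% -> 18.99% (2 dp)

18.99


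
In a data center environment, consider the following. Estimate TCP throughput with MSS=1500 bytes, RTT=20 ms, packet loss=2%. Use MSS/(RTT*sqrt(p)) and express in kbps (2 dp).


Given: MSS = 1500 bytes, RTT = 20 ms, loss = 2%
RTT in seconds = 20 / 1000 = 0.02
Loss rate = 2% = 0.02
sqrt(loss) = sqrt(0.02) = 0.141421356237
Throughput (bytes/s) = 1500 / (0.02 * 0.141421356237) = 530330.0859
Throughput (kbps) = 530330.0859 * 8 / 1000 = 4242.640687 -> 4242.64 kbps (2 dp)

4242.64


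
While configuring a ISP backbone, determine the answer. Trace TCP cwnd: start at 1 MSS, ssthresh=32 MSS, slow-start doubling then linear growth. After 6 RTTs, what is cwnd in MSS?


RTT 0: cwnd = 1 MSS (initial)
RTT 1: cwnd = 2 MSS (slow start, doubled)
RTT 2: cwnd = 4 MSS (slow start, doubled)
RTT 3: cwnd = 8 MSS (slow start, doubled)
RTT 4: cwnd = 16 MSS (slow start, doubled)
RTT 5: cwnd = 32 MSS (slow start, doubled)
RTT 6: cwnd = 33 MSS (congestion avoidance, +1)

33


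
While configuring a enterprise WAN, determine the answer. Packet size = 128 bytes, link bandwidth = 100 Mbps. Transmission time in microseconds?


Given: packet = 128 bytes, bandwidth = 100 Mbps
Packet in bits = 128 * 8 = 1024 bits
Bandwidth = 100 * 10^6 = 100000000 bps
Time = 1024 / 100000000 seconds
Time in us = 1024 * 10^6 / 100000000 = 10.24

10.24


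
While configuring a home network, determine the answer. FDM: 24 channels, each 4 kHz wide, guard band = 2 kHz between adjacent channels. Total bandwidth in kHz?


Given: 24 channels, 4 kHz each, guard = 2 kHz
Channel bandwidth = 24 * 4 = 96 kHz
Guard bands = 23 gaps * 2 kHz = 46 kHz
Total = 96 + 46 = 142 kHz

142


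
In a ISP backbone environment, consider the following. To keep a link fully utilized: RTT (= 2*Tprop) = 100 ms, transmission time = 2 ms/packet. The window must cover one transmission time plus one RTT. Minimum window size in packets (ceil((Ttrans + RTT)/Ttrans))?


Given: Ttrans = 2 ms, RTT = 100 ms (= 2 * Tprop, Tprop = 50 ms)
Time until first ACK returns = Ttrans + RTT = 2 + 100 = 102 ms
Need W * Ttrans >= Ttrans + RTT  ->  W >= (Ttrans + RTT) / Ttrans
(Ttrans + RTT) / Ttrans = 102 / 2 = 51
W_min = ceil(51) = 51

51


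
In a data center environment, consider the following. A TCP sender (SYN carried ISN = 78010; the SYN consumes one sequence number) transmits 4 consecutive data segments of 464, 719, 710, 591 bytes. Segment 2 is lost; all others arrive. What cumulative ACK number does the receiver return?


SYN uses sequence number 78010; first data byte = ISN + 1 = 78011.
Segment 1: SEQ = 78011, len = 464 B, covers [78011, 78474]
Segment 2: SEQ = 78475, len = 719 B, covers [78475, 79193] [LOST]
Segment 3: SEQ = 79194, len = 710 B, covers [79194, 79903]
Segment 4: SEQ = 79904, len = 591 B, covers [79904, 80494]
In-order data received: bytes [78011, 78474] (segments 1..1).
Segment 2 missing -> gap begins at byte 78475; later segments buffered out of order.
Cumulative ACK = next expected in-order byte = 78011 + 464 = 78475

78475


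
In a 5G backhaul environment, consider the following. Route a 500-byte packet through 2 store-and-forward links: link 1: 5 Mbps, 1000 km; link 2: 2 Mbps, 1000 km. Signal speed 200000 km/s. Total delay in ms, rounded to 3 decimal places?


Packet = 500 bytes = 4000 bits. Store-and-forward: sum (t_trans + t_prop) per link.
Link 1: t_trans = 4000/(5*10^6) s = 0.8000 ms; t_prop = 1000/200000 s = 5.0000 ms; subtotal = 5.8000 ms
Link 2: t_trans = 4000/(2*10^6) s = 2.0000 ms; t_prop = 1000/200000 s = 5.0000 ms; subtotal = 7.0000 ms
End-to-end = 5.8000 + 7.0000 = 12.8000 ms -> 12.800 ms (3 dp)

12.800


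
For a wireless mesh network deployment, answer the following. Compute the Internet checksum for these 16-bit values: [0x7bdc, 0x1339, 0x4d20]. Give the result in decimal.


Given words: [0x7bdc, 0x1339, 0x4d20]
Step 1: Sum all words
Raw sum = 31708 + 4921 + 19744 = 56373
One's complement = ~56373 & 0xFFFF = 9162

9162


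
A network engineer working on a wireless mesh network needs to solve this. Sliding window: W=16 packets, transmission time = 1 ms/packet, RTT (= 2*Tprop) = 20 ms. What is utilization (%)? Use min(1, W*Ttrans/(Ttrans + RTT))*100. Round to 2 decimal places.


Given: W = 16, Ttrans = 1 ms, RTT = 20 ms (= 2 * Tprop, Tprop = 10 ms)
Cycle time = Ttrans + RTT = 1 + 20 = 21 ms (first packet sent until its ACK returns)
W * Ttrans = 16 * 1 = 16 ms of sending per cycle
W * Ttrans / (Ttrans + RTT) = 16 / 21 = 0.761905
U = min(1, 0.761905) = 0.761905
U% = 76.19%

76.19


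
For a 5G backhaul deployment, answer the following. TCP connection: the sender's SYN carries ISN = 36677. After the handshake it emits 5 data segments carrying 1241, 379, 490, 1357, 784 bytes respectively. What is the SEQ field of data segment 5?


The SYN occupies sequence number ISN = 36677, so the first data byte is ISN + 1 = 36678.
SEQ of data segment i = (ISN + 1) + sum of payload sizes of segments 1..i-1.
Segment 1: SEQ = 36678, payload = 1241 bytes
Segment 2: SEQ = 37919, payload = 379 bytes
Segment 3: SEQ = 38298, payload = 490 bytes
Segment 4: SEQ = 38788, payload = 1357 bytes
Segment 5: SEQ = 40145, payload = 784 bytes
SEQ of segment 5 = 36678 + 1241 + 379 + 490 + 1357 = 40145

40145


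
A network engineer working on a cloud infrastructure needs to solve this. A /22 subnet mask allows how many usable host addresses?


Given: subnet mask /22
Host bits = 32 - 22 = 10
Total addresses = 2^10 = 1024
Usable hosts = 1024 - 2 (network + broadcast) = 1022

1022


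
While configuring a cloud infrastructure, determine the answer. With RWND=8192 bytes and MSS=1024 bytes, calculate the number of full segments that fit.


Given: RWND = 8192 bytes, MSS = 1024 bytes
Full segments = floor(RWND / MSS)
Full segments = floor(8192 / 1024)
Full segments = floor(8.0) = 8

8


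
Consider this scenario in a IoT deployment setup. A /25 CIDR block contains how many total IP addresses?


Given: CIDR prefix /25
Host bits = 32 - 25 = 7
Total addresses = 2^7 = 128

128


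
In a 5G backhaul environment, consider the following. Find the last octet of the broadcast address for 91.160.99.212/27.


Given: IP = 91.160.99.212, prefix = /27
Host bits = 32 - 27 = 5
Network last octet = 212 AND mask = 192
Host part size = 2^5 - 1 = 31
Broadcast last octet = 192 OR 31 = 223

223


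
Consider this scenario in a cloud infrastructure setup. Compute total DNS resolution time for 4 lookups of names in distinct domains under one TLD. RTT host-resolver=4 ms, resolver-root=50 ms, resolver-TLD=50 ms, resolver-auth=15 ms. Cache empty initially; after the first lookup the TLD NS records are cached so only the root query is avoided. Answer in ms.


Lookup 1 (cold cache): local + root + TLD + auth = 4 + 50 + 50 + 15 = 119 ms
Lookups 2..4 (TLD NS cached -> skip root; new domain -> still ask TLD and auth): local + TLD + auth = 4 + 50 + 15 = 69 ms each
Remaining 3 lookups: 3 * 69 = 207 ms
Total = 119 + 207 = 326 ms

326


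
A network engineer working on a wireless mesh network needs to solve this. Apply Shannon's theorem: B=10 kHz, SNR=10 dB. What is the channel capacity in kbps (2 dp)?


Given: B = 10 kHz, SNR = 10 dB
SNR linear = 10^(10/10) = 10
1 + SNR = 11
log2(11) = 3.4594316186
C = 10 * 1000 * 3.4594316186 = 34594.3162 bps
C = 34.594316 kbps -> 34.59 kbps (2 dp)

34.59


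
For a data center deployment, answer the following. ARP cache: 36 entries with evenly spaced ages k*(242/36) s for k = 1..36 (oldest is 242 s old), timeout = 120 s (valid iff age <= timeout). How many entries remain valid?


Ages are k * 242/36 s for k = 1..36 (spacing = 6.7222 s).
Entry k is valid iff k * 242/36 <= 120 iff k <= 36 * 120 / 242 = 17.8512
n_valid = floor(17.8512) = 17
(n_stale = 36 - 17 = 19)

17


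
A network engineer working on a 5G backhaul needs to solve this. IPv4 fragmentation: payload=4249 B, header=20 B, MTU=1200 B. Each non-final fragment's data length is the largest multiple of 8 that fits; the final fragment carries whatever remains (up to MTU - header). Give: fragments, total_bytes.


Max data per non-final fragment = floor((MTU - header)/8)*8 = floor((1200 - 20)/8)*8 = floor(1180/8)*8 = 1176 B
Final fragment needs no 8-byte alignment: it can carry up to MTU - header = 1180 B
Non-final fragments needed = ceil((payload - 1180) / 1176) = ceil(3069/1176) = ceil(2.6097) = 3
Number of fragments = 3 + 1 = 4
Fragment sizes (data): 3 * 1176 B + 721 B (last, 721 <= 1180 OK)
Total bytes sent = payload + n_frags * header = 4249 + 4*20 = 4249 + 80 = 4329 B

4, 4329


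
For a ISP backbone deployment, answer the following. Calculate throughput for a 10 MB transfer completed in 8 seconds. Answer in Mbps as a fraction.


Given: file = 10 MB, time = 8 s
File in Mb = 10 * 8 = 80 Mb
Throughput = 80 / 8 Mbps
Throughput = 10 Mbps

10


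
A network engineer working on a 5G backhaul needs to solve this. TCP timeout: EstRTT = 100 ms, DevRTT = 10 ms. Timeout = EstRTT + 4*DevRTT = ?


Given: EstRTT = 100 ms, DevRTT = 10 ms
Timeout = EstRTT + 4 * DevRTT
4 * DevRTT = 4 * 10 = 40
Timeout = 100 + 40 = 140 ms

140


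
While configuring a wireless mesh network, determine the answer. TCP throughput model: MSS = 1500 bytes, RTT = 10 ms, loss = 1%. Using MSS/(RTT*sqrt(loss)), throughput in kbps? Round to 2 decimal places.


Given: MSS = 1500 bytes, RTT = 10 ms, loss = 1%
RTT in seconds = 10 / 1000 = 0.01
Loss rate = 1% = 0.01
sqrt(loss) = sqrt(0.01) = 0.1
Throughput (bytes/s) = 1500 / (0.01 * 0.1) = 1500000.0000
Throughput (kbps) = 1500000.0000 * 8 / 1000 = 12000.000000 -> 12000.00 kbps (2 dp)

12000.00


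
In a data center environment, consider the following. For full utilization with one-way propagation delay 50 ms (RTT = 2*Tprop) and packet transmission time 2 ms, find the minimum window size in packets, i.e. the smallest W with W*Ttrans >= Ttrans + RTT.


Given: Ttrans = 2 ms, RTT = 100 ms (= 2 * Tprop, Tprop = 50 ms)
Time until first ACK returns = Ttrans + RTT = 2 + 100 = 102 ms
Need W * Ttrans >= Ttrans + RTT  ->  W >= (Ttrans + RTT) / Ttrans
(Ttrans + RTT) / Ttrans = 102 / 2 = 51
W_min = ceil(51) = 51

51


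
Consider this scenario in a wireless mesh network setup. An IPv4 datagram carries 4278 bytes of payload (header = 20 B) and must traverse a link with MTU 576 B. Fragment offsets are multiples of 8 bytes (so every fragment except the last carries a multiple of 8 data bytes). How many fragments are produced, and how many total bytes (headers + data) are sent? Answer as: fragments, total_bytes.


Max data per non-final fragment = floor((MTU - header)/8)*8 = floor((576 - 20)/8)*8 = floor(556/8)*8 = 552 B
Final fragment needs no 8-byte alignment: it can carry up to MTU - header = 556 B
Non-final fragments needed = ceil((payload - 556) / 552) = ceil(3722/552) = ceil(6.7428) = 7
Number of fragments = 7 + 1 = 8
Fragment sizes (data): 7 * 552 B + 414 B (last, 414 <= 556 OK)
Total bytes sent = payload + n_frags * header = 4278 + 8*20 = 4278 + 160 = 4438 B

8, 4438


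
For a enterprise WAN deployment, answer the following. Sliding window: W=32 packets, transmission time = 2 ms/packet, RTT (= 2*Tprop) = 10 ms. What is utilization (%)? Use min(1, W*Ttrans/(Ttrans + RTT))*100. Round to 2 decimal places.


Given: W = 32, Ttrans = 2 ms, RTT = 10 ms (= 2 * Tprop, Tprop = 5 ms)
Cycle time = Ttrans + RTT = 2 + 10 = 12 ms (first packet sent until its ACK returns)
W * Ttrans = 32 * 2 = 64 ms of sending per cycle
W * Ttrans / (Ttrans + RTT) = 64 / 12 = 5.333333
U = min(1, 5.333333) = 1.000000
U% = 100.00%

100.00


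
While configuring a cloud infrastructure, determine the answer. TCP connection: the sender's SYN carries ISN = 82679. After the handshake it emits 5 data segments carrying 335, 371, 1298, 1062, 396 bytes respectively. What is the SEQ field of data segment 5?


The SYN occupies sequence number ISN = 82679, so the first data byte is ISN + 1 = 82680.
SEQ of data segment i = (ISN + 1) + sum of payload sizes of segments 1..i-1.
Segment 1: SEQ = 82680, payload = 335 bytes
Segment 2: SEQ = 83015, payload = 371 bytes
Segment 3: SEQ = 83386, payload = 1298 bytes
Segment 4: SEQ = 84684, payload = 1062 bytes
Segment 5: SEQ = 85746, payload = 396 bytes
SEQ of segment 5 = 82680 + 335 + 371 + 1298 + 1062 = 85746

85746


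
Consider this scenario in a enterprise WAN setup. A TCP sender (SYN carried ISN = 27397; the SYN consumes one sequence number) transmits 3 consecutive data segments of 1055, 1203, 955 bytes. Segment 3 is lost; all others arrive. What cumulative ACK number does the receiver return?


SYN uses sequence number 27397; first data byte = ISN + 1 = 27398.
Segment 1: SEQ = 27398, len = 1055 B, covers [27398, 28452]
Segment 2: SEQ = 28453, len = 1203 B, covers [28453, 29655]
Segment 3: SEQ = 29656, len = 955 B, covers [29656, 30610] [LOST]
In-order data received: bytes [27398, 29655] (segments 1..2).
Segment 3 missing -> gap begins at byte 29656.
Cumulative ACK = next expected in-order byte = 27398 + 1055 + 1203 = 29656

29656


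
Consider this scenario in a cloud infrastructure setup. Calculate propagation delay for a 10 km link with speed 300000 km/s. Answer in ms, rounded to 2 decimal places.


Given: distance = 10 km, speed = 300000 km/s
Delay = distance / speed = 10 / 300000 seconds
Delay in ms = 10 * 1000 / 300000
Delay = 0.0333 ms
Rounded to 2 dp = 0.03 ms

0.03


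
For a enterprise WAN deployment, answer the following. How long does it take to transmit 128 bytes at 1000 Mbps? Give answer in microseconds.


Given: packet = 128 bytes, bandwidth = 1000 Mbps
Packet in bits = 128 * 8 = 1024 bits
Bandwidth = 1000 * 10^6 = 1000000000 bps
Time = 1024 / 1000000000 seconds
Time in us = 1024 * 10^6 / 1000000000 = 1.024

1.024


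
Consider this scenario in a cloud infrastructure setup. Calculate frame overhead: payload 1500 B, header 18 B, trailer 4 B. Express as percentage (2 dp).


Given: payload = 1500 B, header = 18 B, trailer = 4 B
Overhead bytes = header + trailer = 18 + 4 = 22
Total frame = payload + overhead = 1500 + 22 = 1522
Overhead % = 22 / 1522 * 100 = 1.4455% -> 1.45% (2 dp)

1.45


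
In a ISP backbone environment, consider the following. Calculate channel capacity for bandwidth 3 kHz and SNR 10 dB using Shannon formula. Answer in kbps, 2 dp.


Given: B = 3 kHz, SNR = 10 dB
SNR linear = 10^(10/10) = 10
1 + SNR = 11
log2(11) = 3.4594316186
C = 3 * 1000 * 3.4594316186 = 10378.2949 bps
C = 10.378295 kbps -> 10.38 kbps (2 dp)

10.38


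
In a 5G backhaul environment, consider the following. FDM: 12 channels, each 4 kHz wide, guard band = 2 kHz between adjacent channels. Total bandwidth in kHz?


Given: 12 channels, 4 kHz each, guard = 2 kHz
Channel bandwidth = 12 * 4 = 48 kHz
Guard bands = 11 gaps * 2 kHz = 22 kHz
Total = 48 + 22 = 70 kHz

70


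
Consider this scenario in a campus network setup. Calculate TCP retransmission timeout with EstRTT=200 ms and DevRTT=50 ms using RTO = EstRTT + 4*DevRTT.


Given: EstRTT = 200 ms, DevRTT = 50 ms
Timeout = EstRTT + 4 * DevRTT
4 * DevRTT = 4 * 50 = 200
Timeout = 200 + 200 = 400 ms

400


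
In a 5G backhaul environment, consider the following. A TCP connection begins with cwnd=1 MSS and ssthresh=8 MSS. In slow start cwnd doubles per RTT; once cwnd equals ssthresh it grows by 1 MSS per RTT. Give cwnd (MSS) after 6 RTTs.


RTT 0: cwnd = 1 MSS (initial)
RTT 1: cwnd = 2 MSS (slow start, doubled)
RTT 2: cwnd = 4 MSS (slow start, doubled)
RTT 3: cwnd = 8 MSS (slow start, doubled)
RTT 4: cwnd = 9 MSS (congestion avoidance, +1)
RTT 5: cwnd = 10 MSS (congestion avoidance, +1)
RTT 6: cwnd = 11 MSS (congestion avoidance, +1)

11


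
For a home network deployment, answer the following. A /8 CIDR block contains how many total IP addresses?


Given: CIDR prefix /8
Host bits = 32 - 8 = 24
Total addresses = 2^24 = 16777216

16777216


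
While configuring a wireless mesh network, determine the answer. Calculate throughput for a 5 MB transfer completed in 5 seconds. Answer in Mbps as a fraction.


Given: file = 5 MB, time = 5 s
File in Mb = 5 * 8 = 40 Mb
Throughput = 40 / 5 Mbps
Throughput = 8 Mbps

8


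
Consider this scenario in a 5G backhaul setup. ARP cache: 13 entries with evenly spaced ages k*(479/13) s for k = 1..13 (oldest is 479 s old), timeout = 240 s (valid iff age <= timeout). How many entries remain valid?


Ages are k * 479/13 s for k = 1..13 (spacing = 36.8462 s).
Entry k is valid iff k * 479/13 <= 240 iff k <= 13 * 240 / 479 = 6.5136
n_valid = floor(6.5136) = 6
(n_stale = 13 - 6 = 7)

6


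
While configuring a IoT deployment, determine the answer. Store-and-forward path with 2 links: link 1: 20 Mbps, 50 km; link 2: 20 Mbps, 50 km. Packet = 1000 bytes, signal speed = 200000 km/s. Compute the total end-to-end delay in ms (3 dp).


Packet = 1000 bytes = 8000 bits. Store-and-forward: sum (t_trans + t_prop) per link.
Link 1: t_trans = 8000/(20*10^6) s = 0.4000 ms; t_prop = 50/200000 s = 0.2500 ms; subtotal = 0.6500 ms
Link 2: t_trans = 8000/(20*10^6) s = 0.4000 ms; t_prop = 50/200000 s = 0.2500 ms; subtotal = 0.6500 ms
End-to-end = 0.6500 + 0.6500 = 1.3000 ms -> 1.300 ms (3 dp)

1.300


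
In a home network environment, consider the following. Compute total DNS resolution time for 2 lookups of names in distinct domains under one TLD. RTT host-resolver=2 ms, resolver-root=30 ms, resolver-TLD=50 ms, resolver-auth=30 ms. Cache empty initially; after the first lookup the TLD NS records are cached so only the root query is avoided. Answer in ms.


Lookup 1 (cold cache): local + root + TLD + auth = 2 + 30 + 50 + 30 = 112 ms
Lookups 2..2 (TLD NS cached -> skip root; new domain -> still ask TLD and auth): local + TLD + auth = 2 + 50 + 30 = 82 ms each
Remaining 1 lookups: 1 * 82 = 82 ms
Total = 112 + 82 = 194 ms

194


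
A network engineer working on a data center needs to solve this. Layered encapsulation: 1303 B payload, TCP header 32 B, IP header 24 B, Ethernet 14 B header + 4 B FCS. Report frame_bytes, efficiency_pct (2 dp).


TCP segment = 1303 + 32 = 1335 B
IP packet = 1335 + 24 = 1359 B
Ethernet frame = 1359 + 14 + 4 = 1377 B
Efficiency = app / frame = 1303 / 1377 = 0.946260 = 94.6260% -> 94.63% (2 dp)

1377, 94.63


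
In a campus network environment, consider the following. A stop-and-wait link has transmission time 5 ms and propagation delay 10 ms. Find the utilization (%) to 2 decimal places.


Given: Ttrans = 5 ms, Tprop = 10 ms
RTT = 2 * Tprop = 2 * 10 = 20 ms
U = Ttrans / (Ttrans + RTT)
U = 5 / (5 + 20)
U = 5 / 25 = 0.2
U% = 20.00%

20.00


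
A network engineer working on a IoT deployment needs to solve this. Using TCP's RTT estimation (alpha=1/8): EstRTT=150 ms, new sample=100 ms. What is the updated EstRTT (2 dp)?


Given: EstRTT = 150 ms, SampleRTT = 100 ms, alpha = 1/8
New EstRTT = (1 - alpha) * EstRTT + alpha * SampleRTT
(7/8) * 150 = 131.25
(1/8) * 100 = 12.5
New EstRTT = 131.25 + 12.5 = 143.75 ms -> 143.75 ms (2 dp)

143.75


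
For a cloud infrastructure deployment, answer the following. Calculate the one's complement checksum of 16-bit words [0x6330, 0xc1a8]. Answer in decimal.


Given words: [0x6330, 0xc1a8]
Step 1: Sum all words
Raw sum = 25392 + 49576 = 74968
Step 2: Fold carry: (9432 + 1) = 9433
One's complement = ~9433 & 0xFFFF = 56102

56102


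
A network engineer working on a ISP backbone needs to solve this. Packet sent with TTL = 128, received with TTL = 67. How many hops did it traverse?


Given: initial TTL = 128, received TTL = 67
Hops = initial TTL - received TTL
Hops = 128 - 67 = 61

61


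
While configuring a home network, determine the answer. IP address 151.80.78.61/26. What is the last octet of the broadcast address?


Given: IP = 151.80.78.61, prefix = /26
Host bits = 32 - 26 = 6
Network last octet = 61 AND mask = 0
Host part size = 2^6 - 1 = 63
Broadcast last octet = 0 OR 63 = 63

63


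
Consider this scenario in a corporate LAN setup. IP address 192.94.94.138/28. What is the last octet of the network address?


Given: IP = 192.94.94.138, prefix = /28
Subnet mask = 255.255.255.240
Last octet of IP: 138
Last octet of mask: 240
Network last octet = 138 AND 240 = 128

128


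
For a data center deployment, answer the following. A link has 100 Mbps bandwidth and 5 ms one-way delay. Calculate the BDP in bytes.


Given: bandwidth = 100 Mbps, delay = 5 ms
BDP in bits = 100 * 10^6 * 5 / 1000
BDP in bits = 500000
BDP in bytes = 500000 / 8 = 62500

62500


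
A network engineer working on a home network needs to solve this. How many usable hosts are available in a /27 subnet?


Given: subnet mask /27
Host bits = 32 - 27 = 5
Total addresses = 2^5 = 32
Usable hosts = 32 - 2 (network + broadcast) = 30

30


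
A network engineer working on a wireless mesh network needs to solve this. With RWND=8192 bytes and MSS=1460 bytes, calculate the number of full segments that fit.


Given: RWND = 8192 bytes, MSS = 1460 bytes
Full segments = floor(RWND / MSS)
Full segments = floor(8192 / 1460)
Full segments = floor(5.611) = 5

5


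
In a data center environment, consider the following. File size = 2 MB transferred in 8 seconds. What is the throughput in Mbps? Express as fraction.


Given: file = 2 MB, time = 8 s
File in Mb = 2 * 8 = 16 Mb
Throughput = 16 / 8 Mbps
Throughput = 2 Mbps

2


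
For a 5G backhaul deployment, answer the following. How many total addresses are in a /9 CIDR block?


Given: CIDR prefix /9
Host bits = 32 - 9 = 23
Total addresses = 2^23 = 8388608

8388608


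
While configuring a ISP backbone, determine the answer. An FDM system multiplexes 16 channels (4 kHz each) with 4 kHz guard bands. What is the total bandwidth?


Given: 16 channels, 4 kHz each, guard = 4 kHz
Channel bandwidth = 16 * 4 = 64 kHz
Guard bands = 15 gaps * 4 kHz = 60 kHz
Total = 64 + 60 = 124 kHz

124


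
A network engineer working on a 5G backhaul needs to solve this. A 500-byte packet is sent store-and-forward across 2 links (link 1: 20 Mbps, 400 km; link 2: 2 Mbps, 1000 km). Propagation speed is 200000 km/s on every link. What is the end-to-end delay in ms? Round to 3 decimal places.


Packet = 500 bytes = 4000 bits. Store-and-forward: sum (t_trans + t_prop) per link.
Link 1: t_trans = 4000/(20*10^6) s = 0.2000 ms; t_prop = 400/200000 s = 2.0000 ms; subtotal = 2.2000 ms
Link 2: t_trans = 4000/(2*10^6) s = 2.0000 ms; t_prop = 1000/200000 s = 5.0000 ms; subtotal = 7.0000 ms
End-to-end = 2.2000 + 7.0000 = 9.2000 ms -> 9.200 ms (3 dp)

9.200


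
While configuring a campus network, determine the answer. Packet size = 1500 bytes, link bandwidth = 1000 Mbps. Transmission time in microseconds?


Given: packet = 1500 bytes, bandwidth = 1000 Mbps
Packet in bits = 1500 * 8 = 12000 bits
Bandwidth = 1000 * 10^6 = 1000000000 bps
Time = 12000 / 1000000000 seconds
Time in us = 12000 * 10^6 / 1000000000 = 12

12


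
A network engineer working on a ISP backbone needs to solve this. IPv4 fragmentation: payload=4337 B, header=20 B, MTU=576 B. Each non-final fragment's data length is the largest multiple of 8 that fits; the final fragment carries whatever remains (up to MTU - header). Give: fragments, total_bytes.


Max data per non-final fragment = floor((MTU - header)/8)*8 = floor((576 - 20)/8)*8 = floor(556/8)*8 = 552 B
Final fragment needs no 8-byte alignment: it can carry up to MTU - header = 556 B
Non-final fragments needed = ceil((payload - 556) / 552) = ceil(3781/552) = ceil(6.8496) = 7
Number of fragments = 7 + 1 = 8
Fragment sizes (data): 7 * 552 B + 473 B (last, 473 <= 556 OK)
Total bytes sent = payload + n_frags * header = 4337 + 8*20 = 4337 + 160 = 4497 B

8, 4497


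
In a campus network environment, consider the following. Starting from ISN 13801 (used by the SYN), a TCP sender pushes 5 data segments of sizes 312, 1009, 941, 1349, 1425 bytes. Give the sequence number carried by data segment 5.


The SYN occupies sequence number ISN = 13801, so the first data byte is ISN + 1 = 13802.
SEQ of data segment i = (ISN + 1) + sum of payload sizes of segments 1..i-1.
Segment 1: SEQ = 13802, payload = 312 bytes
Segment 2: SEQ = 14114, payload = 1009 bytes
Segment 3: SEQ = 15123, payload = 941 bytes
Segment 4: SEQ = 16064, payload = 1349 bytes
Segment 5: SEQ = 17413, payload = 1425 bytes
SEQ of segment 5 = 13802 + 312 + 1009 + 941 + 1349 = 17413

17413


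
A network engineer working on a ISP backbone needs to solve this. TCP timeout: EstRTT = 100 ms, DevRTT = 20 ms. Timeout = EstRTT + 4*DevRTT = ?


Given: EstRTT = 100 ms, DevRTT = 20 ms
Timeout = EstRTT + 4 * DevRTT
4 * DevRTT = 4 * 20 = 80
Timeout = 100 + 80 = 180 ms

180


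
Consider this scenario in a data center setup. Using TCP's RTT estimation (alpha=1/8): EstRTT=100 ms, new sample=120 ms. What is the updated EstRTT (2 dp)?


Given: EstRTT = 100 ms, SampleRTT = 120 ms, alpha = 1/8
New EstRTT = (1 - alpha) * EstRTT + alpha * SampleRTT
(7/8) * 100 = 87.5
(1/8) * 120 = 15
New EstRTT = 87.5 + 15 = 102.5 ms -> 102.50 ms (2 dp)

102.50


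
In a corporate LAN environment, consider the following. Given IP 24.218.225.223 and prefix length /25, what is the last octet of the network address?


Given: IP = 24.218.225.223, prefix = /25
Subnet mask = 255.255.255.128
Last octet of IP: 223
Last octet of mask: 128
Network last octet = 223 AND 128 = 128

128


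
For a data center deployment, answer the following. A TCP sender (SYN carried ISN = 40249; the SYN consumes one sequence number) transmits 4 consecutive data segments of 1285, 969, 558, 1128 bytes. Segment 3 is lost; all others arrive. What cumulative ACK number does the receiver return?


SYN uses sequence number 40249; first data byte = ISN + 1 = 40250.
Segment 1: SEQ = 40250, len = 1285 B, covers [40250, 41534]
Segment 2: SEQ = 41535, len = 969 B, covers [41535, 42503]
Segment 3: SEQ = 42504, len = 558 B, covers [42504, 43061] [LOST]
Segment 4: SEQ = 43062, len = 1128 B, covers [43062, 44189]
In-order data received: bytes [40250, 42503] (segments 1..2).
Segment 3 missing -> gap begins at byte 42504; later segments buffered out of order.
Cumulative ACK = next expected in-order byte = 40250 + 1285 + 969 = 42504

42504


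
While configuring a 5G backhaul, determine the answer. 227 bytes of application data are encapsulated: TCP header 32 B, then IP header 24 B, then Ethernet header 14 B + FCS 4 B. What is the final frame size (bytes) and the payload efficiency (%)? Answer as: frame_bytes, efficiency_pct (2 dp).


TCP segment = 227 + 32 = 259 B
IP packet = 259 + 24 = 283 B
Ethernet frame = 283 + 14 + 4 = 301 B
Efficiency = app / frame = 227 / 301 = 0.754153 = 75.4153% -> 75.42% (2 dp)

301, 75.42


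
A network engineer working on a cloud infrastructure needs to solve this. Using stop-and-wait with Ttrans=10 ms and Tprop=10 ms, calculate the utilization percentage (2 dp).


Given: Ttrans = 10 ms, Tprop = 10 ms
RTT = 2 * Tprop = 2 * 10 = 20 ms
U = Ttrans / (Ttrans + RTT)
U = 10 / (10 + 20)
U = 10 / 30 = 0.333333
U% = 33.33%

33.33


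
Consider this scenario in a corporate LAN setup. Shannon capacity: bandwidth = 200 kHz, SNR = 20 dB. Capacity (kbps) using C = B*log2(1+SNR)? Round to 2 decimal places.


Given: B = 200 kHz, SNR = 20 dB
SNR linear = 10^(20/10) = 100
1 + SNR = 101
log2(101) = 6.6582114828
C = 200 * 1000 * 6.6582114828 = 1331642.2966 bps
C = 1331.642297 kbps -> 1331.64 kbps (2 dp)

1331.64


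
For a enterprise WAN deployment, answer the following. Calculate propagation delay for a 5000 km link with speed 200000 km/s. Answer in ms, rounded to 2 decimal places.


Given: distance = 5000 km, speed = 200000 km/s
Delay = distance / speed = 5000 / 200000 seconds
Delay in ms = 5000 * 1000 / 200000
Delay = 25.0000 ms
Rounded to 2 dp = 25.00 ms

25.00


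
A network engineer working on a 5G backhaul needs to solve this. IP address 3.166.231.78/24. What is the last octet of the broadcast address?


Given: IP = 3.166.231.78, prefix = /24
Host bits = 32 - 24 = 8
Network last octet = 78 AND mask = 0
Host part size = 2^8 - 1 = 255
Broadcast last octet = 0 OR 255 = 255

255


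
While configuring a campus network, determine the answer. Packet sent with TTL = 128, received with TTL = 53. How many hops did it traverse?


Given: initial TTL = 128, received TTL = 53
Hops = initial TTL - received TTL
Hops = 128 - 53 = 75

75


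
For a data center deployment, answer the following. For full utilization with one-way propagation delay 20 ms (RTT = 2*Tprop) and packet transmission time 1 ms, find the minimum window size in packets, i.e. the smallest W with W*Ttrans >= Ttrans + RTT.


Given: Ttrans = 1 ms, RTT = 40 ms (= 2 * Tprop, Tprop = 20 ms)
Time until first ACK returns = Ttrans + RTT = 1 + 40 = 41 ms
Need W * Ttrans >= Ttrans + RTT  ->  W >= (Ttrans + RTT) / Ttrans
(Ttrans + RTT) / Ttrans = 41 / 1 = 41
W_min = ceil(41) = 41

41


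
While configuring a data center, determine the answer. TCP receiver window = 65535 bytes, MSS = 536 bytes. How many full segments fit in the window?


Given: RWND = 65535 bytes, MSS = 536 bytes
Full segments = floor(RWND / MSS)
Full segments = floor(65535 / 536)
Full segments = floor(122.2668) = 122

122


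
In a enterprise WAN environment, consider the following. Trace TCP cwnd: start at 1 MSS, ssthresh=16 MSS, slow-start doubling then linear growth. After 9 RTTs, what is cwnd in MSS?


RTT 0: cwnd = 1 MSS (initial)
RTT 1: cwnd = 2 MSS (slow start, doubled)
RTT 2: cwnd = 4 MSS (slow start, doubled)
RTT 3: cwnd = 8 MSS (slow start, doubled)
RTT 4: cwnd = 16 MSS (slow start, doubled)
RTT 5: cwnd = 17 MSS (congestion avoidance, +1)
RTT 6: cwnd = 18 MSS (congestion avoidance, +1)
RTT 7: cwnd = 19 MSS (congestion avoidance, +1)
RTT 8: cwnd = 20 MSS (congestion avoidance, +1)
RTT 9: cwnd = 21 MSS (congestion avoidance, +1)

21


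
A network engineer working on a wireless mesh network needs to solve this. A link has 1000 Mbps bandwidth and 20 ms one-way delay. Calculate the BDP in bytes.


Given: bandwidth = 1000 Mbps, delay = 20 ms
BDP in bits = 1000 * 10^6 * 20 / 1000
BDP in bits = 20000000
BDP in bytes = 20000000 / 8 = 2500000

2500000


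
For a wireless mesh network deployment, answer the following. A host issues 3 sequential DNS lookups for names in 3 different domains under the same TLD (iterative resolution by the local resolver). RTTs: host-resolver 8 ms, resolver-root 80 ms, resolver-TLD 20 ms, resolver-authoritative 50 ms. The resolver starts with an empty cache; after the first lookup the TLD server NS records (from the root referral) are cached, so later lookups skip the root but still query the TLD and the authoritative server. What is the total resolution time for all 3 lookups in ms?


Lookup 1 (cold cache): local + root + TLD + auth = 8 + 80 + 20 + 50 = 158 ms
Lookups 2..3 (TLD NS cached -> skip root; new domain -> still ask TLD and auth): local + TLD + auth = 8 + 20 + 50 = 78 ms each
Remaining 2 lookups: 2 * 78 = 156 ms
Total = 158 + 156 = 314 ms

314


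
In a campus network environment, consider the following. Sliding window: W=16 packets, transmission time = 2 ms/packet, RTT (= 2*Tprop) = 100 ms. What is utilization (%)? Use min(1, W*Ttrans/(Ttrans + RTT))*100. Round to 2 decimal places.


Given: W = 16, Ttrans = 2 ms, RTT = 100 ms (= 2 * Tprop, Tprop = 50 ms)
Cycle time = Ttrans + RTT = 2 + 100 = 102 ms (first packet sent until its ACK returns)
W * Ttrans = 16 * 2 = 32 ms of sending per cycle
W * Ttrans / (Ttrans + RTT) = 32 / 102 = 0.313725
U = min(1, 0.313725) = 0.313725
U% = 31.37%

31.37


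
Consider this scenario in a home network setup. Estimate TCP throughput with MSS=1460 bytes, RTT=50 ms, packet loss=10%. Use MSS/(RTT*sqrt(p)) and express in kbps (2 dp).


Given: MSS = 1460 bytes, RTT = 50 ms, loss = 10%
RTT in seconds = 50 / 1000 = 0.05
Loss rate = 10% = 0.1
sqrt(loss) = sqrt(0.1) = 0.316227766017
Throughput (bytes/s) = 1460 / (0.05 * 0.316227766017) = 92338.5077
Throughput (kbps) = 92338.5077 * 8 / 1000 = 738.708061 -> 738.71 kbps (2 dp)

738.71


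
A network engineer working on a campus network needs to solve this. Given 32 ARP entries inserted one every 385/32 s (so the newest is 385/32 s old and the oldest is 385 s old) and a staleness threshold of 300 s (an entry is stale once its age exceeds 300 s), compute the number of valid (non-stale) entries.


Ages are k * 385/32 s for k = 1..32 (spacing = 12.0312 s).
Entry k is valid iff k * 385/32 <= 300 iff k <= 32 * 300 / 385 = 24.9351
n_valid = floor(24.9351) = 24
(n_stale = 32 - 24 = 8)

24


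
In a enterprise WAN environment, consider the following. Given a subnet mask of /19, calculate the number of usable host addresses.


Given: subnet mask /19
Host bits = 32 - 19 = 13
Total addresses = 2^13 = 8192
Usable hosts = 8192 - 2 (network + broadcast) = 8190

8190


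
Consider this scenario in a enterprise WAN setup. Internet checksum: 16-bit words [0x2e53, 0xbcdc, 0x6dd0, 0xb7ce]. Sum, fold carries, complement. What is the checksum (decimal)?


Given words: [0x2e53, 0xbcdc, 0x6dd0, 0xb7ce]
Step 1: Sum all words
Raw sum = 11859 + 48348 + 28112 + 47054 = 135373
Step 2: Fold carry: (4301 + 2) = 4303
One's complement = ~4303 & 0xFFFF = 61232

61232


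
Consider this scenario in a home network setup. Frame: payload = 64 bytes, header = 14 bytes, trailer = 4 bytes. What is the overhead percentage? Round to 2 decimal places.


Given: payload = 64 B, header = 14 B, trailer = 4 B
Overhead bytes = header + trailer = 14 + 4 = 18
Total frame = payload + overhead = 64 + 18 = 82
Overhead % = 18 / 82 * 100 = 21.9512% -> 21.95% (2 dp)

21.95


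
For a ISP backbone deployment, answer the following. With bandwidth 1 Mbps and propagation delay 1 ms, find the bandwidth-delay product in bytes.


Given: bandwidth = 1 Mbps, delay = 1 ms
BDP in bits = 1 * 10^6 * 1 / 1000
BDP in bits = 1000
BDP in bytes = 1000 / 8 = 125

125


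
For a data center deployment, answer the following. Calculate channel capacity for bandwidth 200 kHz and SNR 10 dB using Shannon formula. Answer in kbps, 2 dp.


Given: B = 200 kHz, SNR = 10 dB
SNR linear = 10^(10/10) = 10
1 + SNR = 11
log2(11) = 3.4594316186
C = 200 * 1000 * 3.4594316186 = 691886.3237 bps
C = 691.886324 kbps -> 691.89 kbps (2 dp)

691.89


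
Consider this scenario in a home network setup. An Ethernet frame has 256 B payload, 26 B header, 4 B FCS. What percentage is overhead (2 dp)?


Given: payload = 256 B, header = 26 B, trailer = 4 B
Overhead bytes = header + trailer = 26 + 4 = 30
Total frame = payload + overhead = 256 + 30 = 286
Overhead % = 30 / 286 * 100 = 10.4895% -> 10.49% (2 dp)

10.49


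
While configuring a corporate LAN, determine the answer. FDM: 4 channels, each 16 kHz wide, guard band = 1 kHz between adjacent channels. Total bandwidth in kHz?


Given: 4 channels, 16 kHz each, guard = 1 kHz
Channel bandwidth = 4 * 16 = 64 kHz
Guard bands = 3 gaps * 1 kHz = 3 kHz
Total = 64 + 3 = 67 kHz

67


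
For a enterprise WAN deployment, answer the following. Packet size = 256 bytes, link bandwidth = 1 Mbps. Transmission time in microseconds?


Given: packet = 256 bytes, bandwidth = 1 Mbps
Packet in bits = 256 * 8 = 2048 bits
Bandwidth = 1 * 10^6 = 1000000 bps
Time = 2048 / 1000000 seconds
Time in us = 2048 * 10^6 / 1000000 = 2048

2048


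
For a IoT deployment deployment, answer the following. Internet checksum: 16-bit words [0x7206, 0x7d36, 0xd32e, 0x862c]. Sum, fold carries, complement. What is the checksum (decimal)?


Given words: [0x7206, 0x7d36, 0xd32e, 0x862c]
Step 1: Sum all words
Raw sum = 29190 + 32054 + 54062 + 34348 = 149654
Step 2: Fold carry: (18582 + 2) = 18584
One's complement = ~18584 & 0xFFFF = 46951

46951


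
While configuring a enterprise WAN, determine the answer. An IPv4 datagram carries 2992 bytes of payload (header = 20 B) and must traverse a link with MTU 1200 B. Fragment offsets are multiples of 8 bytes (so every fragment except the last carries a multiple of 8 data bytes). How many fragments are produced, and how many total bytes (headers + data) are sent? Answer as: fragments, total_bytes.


Max data per non-final fragment = floor((MTU - header)/8)*8 = floor((1200 - 20)/8)*8 = floor(1180/8)*8 = 1176 B
Final fragment needs no 8-byte alignment: it can carry up to MTU - header = 1180 B
Non-final fragments needed = ceil((payload - 1180) / 1176) = ceil(1812/1176) = ceil(1.5408) = 2
Number of fragments = 2 + 1 = 3
Fragment sizes (data): 2 * 1176 B + 640 B (last, 640 <= 1180 OK)
Total bytes sent = payload + n_frags * header = 2992 + 3*20 = 2992 + 60 = 3052 B

3, 3052
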